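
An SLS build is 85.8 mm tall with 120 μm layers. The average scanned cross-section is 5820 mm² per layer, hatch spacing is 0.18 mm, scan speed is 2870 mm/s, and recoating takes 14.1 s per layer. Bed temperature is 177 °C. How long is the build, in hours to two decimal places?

Layer count = ceil(85.8 / 0.12) = 715.
Per-layer scan distance = 5820 / 0.18 = 32333.3 mm.
Per-layer scan time = 32333.3 / 2870 = 11.266 s.
Per-layer time: 11.266 + 14.1 → 25.366 s.
715 layers × 25.366 s/layer = 18136.69 s, i.e. 5.04 hours.

5.04 hours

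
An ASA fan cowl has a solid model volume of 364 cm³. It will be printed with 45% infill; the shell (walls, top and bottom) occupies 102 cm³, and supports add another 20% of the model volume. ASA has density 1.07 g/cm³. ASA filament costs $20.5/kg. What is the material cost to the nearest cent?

$6.42

Volume inside the shell = 364 − 102, so 262 cm³.
Infill volume = 0.45 × 262 = 117.9 cm³.
Support: 0.20 × 364 → 72.8 cm³.
Total printed volume = 102 + 117.9 + 72.8, so 292.7 cm³.
Mass: 292.7 × 1.07 → 313.189 g.
At $20.5/kg: 313.189/1000 × 20.5 = $6.42.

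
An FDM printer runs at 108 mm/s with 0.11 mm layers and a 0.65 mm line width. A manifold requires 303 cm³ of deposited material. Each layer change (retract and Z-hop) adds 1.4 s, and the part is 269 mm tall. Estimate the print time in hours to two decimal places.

11.85 hours

Bead cross-section: 0.11 × 0.65 → 0.0715 mm².
Path length: 303000 mm³ / 0.0715 mm² → 4237762.2 mm.
Extrusion time = 4237762.2 / 108, so 39238.5 s.
Layers = ⌈269/0.11⌉ = 2446.
Non-print overhead = 2446 × 1.4, so 3424.4 s.
Altogether 39238.5 + 3424.4 = 42662.9 s, i.e. 11.85 hours.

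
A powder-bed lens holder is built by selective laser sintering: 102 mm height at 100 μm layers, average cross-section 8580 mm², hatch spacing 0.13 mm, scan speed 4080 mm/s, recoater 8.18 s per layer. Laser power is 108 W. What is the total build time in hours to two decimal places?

Layers = ⌈102/0.1⌉ = 1020.
Hatch length per layer = 8580 / 0.13, so 66000 mm.
Laser time per layer = 66000 / 4080, so 16.1765 s.
Layer cycle = 16.1765 + 8.18, so 24.3565 s.
Total: 1020 × 24.3565 s = 24843.63 s → 6.90 hours.

6.90 hours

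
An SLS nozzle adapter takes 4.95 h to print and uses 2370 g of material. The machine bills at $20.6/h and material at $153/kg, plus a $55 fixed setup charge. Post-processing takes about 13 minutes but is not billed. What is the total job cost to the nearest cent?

Machine-time cost: 20.6 × 4.95 → $101.97.
Feedstock cost: 153 × 2370/1000 → $362.61.
Total = 101.97 + 362.61 + 55 = $519.58.

$519.58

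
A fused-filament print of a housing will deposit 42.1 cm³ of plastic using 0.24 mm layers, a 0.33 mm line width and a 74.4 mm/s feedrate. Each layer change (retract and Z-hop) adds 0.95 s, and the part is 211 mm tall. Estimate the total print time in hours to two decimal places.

2.22 hours

Line area = 0.24 × 0.33 = 0.0792 mm².
Path length: 42100 mm³ / 0.0792 mm² → 531565.7 mm.
Extrusion time: 531565.7 / 74.4 → 7144.7 s.
Number of layers: 211 / 0.24 → 880 (rounded up).
Layer-change overhead = 880 × 0.95, so 836 s.
Total = 7144.7 + 836 = 7980.7 s = 2.22 hours.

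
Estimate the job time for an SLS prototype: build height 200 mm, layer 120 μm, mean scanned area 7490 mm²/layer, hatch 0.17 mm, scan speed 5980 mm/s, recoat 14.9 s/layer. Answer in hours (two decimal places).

Number of layers: 200 / 0.12 → 1667 (rounded up).
Hatch length per layer = 7490 / 0.17, so 44058.8 mm.
Laser time per layer: 44058.8 / 5980 → 7.3677 s.
Time per layer = 7.3677 + 14.9, so 22.2677 s.
Build time = 1667 × 22.2677 = 37120.2559 s = 10.31 hours.

10.31 hours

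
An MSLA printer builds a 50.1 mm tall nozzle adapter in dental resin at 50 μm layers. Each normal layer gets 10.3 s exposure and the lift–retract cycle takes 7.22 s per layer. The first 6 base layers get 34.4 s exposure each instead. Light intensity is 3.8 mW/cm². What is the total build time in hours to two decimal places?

4.92 hours

Layer count = ceil(50.1 / 0.05) = 1002.
Burn-in layers = 6 × (34.4 + 7.22), so 249.72 s.
Normal layers: 996 × (10.3 + 7.22) → 17449.92 s.
Sum: 249.72 + 17449.92 = 17699.64 s → 4.92 hours.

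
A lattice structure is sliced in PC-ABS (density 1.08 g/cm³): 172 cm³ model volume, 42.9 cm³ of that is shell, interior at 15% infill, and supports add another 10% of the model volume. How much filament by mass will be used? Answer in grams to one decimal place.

Infill region = 172 − 42.9, so 129.1 cm³.
Deposited infill = 0.15 × 129.1, so 19.365 cm³.
Support = 0.10 × 172, so 17.2 cm³.
Total extruded = 42.9 + 19.365 + 17.2 = 79.465 cm³.
Mass = 79.465 × 1.08 = 85.8222 g.

85.8 g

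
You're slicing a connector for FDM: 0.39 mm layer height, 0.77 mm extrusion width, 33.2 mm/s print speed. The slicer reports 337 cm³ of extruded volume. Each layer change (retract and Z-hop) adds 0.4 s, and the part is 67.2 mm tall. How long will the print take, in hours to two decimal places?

Line area: 0.39 × 0.77 → 0.3003 mm².
Path length: 337000 mm³ / 0.3003 mm² → 1122211.1 mm.
Time extruding = 1122211.1 / 33.2, so 33801.5 s.
Number of layers: 67.2 / 0.39 → 173 (rounded up).
Z-hop total = 173 × 0.4, so 69.2 s.
Total = 33801.5 + 69.2 = 33870.7 s = 9.41 hours.

9.41 hours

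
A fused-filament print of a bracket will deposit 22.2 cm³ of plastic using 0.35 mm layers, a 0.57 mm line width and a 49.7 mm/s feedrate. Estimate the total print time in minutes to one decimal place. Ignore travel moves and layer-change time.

Extrusion cross-section = 0.35 × 0.57 = 0.1995 mm².
Toolpath length = 22.2 cm³ / 0.1995 mm² = 22200 / 0.1995 = 111278.2 mm.
Extrusion time: 111278.2 / 49.7 → 2239 s.
In the requested units: 2239 s = 37.3 minutes.

37.3 minutes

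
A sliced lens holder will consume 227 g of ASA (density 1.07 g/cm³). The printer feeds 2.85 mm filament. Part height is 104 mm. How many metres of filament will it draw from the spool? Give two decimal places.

Volume = 227 g / 1.07 g·cm⁻³ = 212.1495 cm³ = 212149.5 mm³.
Cross-section of 2.85 mm filament: π·(2.85/2)² = 6.3794 mm².
Length = 212149.5 / 6.3794 = 33255.4 mm = 33.26 m.

33.26 m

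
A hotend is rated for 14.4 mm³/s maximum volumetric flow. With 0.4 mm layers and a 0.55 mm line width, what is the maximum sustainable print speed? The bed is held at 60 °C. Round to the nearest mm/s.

65 mm/s

Bead cross-section = 0.4 × 0.55 = 0.22 mm².
Max speed = 14.4 / 0.22 = 65.45 ≈ 65 mm/s.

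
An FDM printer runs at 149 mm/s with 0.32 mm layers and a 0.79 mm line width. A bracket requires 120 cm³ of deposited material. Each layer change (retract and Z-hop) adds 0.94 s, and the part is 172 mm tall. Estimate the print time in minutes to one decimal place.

Bead cross-section: 0.32 × 0.79 → 0.2528 mm².
Total extruded path = 120000/0.2528 = 474683.5 mm.
Time extruding = 474683.5 / 149, so 3185.8 s.
Number of layers: 172 / 0.32 → 538 (rounded up).
Non-print overhead: 538 × 0.94 → 505.72 s.
Altogether 3185.8 + 505.72 = 3691.52 s, i.e. 61.5 minutes.

61.5 minutes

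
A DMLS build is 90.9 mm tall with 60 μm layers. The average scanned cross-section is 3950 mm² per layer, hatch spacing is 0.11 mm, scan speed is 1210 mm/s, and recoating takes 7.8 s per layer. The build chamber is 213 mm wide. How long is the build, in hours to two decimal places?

15.77 hours

Number of layers: 90.9 / 0.06 → 1515 (rounded up).
Hatch length per layer: 3950 / 0.11 → 35909.1 mm.
Scan time per layer = 35909.1 / 1210, so 29.6769 s.
Layer cycle: 29.6769 + 7.8 → 37.4769 s.
Total: 1515 × 37.4769 s = 56777.5035 s → 15.77 hours.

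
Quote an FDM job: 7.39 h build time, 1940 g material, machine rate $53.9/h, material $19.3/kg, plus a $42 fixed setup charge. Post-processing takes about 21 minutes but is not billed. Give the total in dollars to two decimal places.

Machine cost = 53.9 × 7.39, so $398.321.
Material cost: 19.3 × 1940/1000 → $37.442.
Adding setup: 398.321 + 37.442 + 42 → 477.763 ≈ $477.76.

$477.76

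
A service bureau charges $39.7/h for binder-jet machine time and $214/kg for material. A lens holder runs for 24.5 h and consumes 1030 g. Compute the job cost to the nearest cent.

$1193.07

Machine cost: 39.7 × 24.5 → $972.65.
Material charge: 214 × 1030/1000 → $220.42.
Job cost: 972.65 + 220.42 = $1193.07.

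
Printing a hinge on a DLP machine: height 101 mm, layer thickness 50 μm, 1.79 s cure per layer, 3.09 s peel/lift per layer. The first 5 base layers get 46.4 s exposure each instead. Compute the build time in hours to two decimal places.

2.80 hours

Layers = ⌈101/0.05⌉ = 2020.
Base layers = 5 × (46.4 + 3.09) = 247.45 s.
Remaining layers = 2015 × (1.79 + 3.09) = 9833.2 s.
Total = 247.45 + 9833.2 = 10080.65 s = 2.80 hours.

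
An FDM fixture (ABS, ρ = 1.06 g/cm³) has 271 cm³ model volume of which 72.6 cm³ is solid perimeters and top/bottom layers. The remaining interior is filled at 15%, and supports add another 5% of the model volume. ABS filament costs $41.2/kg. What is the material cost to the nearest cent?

Volume inside the shell = 271 − 72.6, so 198.4 cm³.
Infill deposited: 0.15 × 198.4 → 29.76 cm³.
Support: 0.05 × 271 → 13.55 cm³.
Deposited volume = 72.6 + 29.76 + 13.55 = 115.91 cm³.
Mass = 115.91 × 1.06, so 122.8646 g.
Cost = 122.8646 g / 1000 × $41.2/kg = $5.06.

$5.06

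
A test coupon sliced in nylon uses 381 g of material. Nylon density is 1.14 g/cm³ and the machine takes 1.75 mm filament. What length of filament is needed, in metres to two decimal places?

138.95 m

Volume = 381 g / 1.14 g·cm⁻³ = 334.2105 cm³ = 334210.5 mm³.
A = π r² = π × 0.875² = 2.4053 mm².
L = V/A = 334210.5/2.4053 = 138947.53 mm → 138.95 m.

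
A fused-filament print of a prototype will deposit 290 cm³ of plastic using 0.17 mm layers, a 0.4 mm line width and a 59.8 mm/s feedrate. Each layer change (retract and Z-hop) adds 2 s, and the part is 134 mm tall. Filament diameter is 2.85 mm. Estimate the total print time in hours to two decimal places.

Extrusion cross-section = 0.17 × 0.4, so 0.068 mm².
Toolpath length = 290 cm³ / 0.068 mm² = 290000 / 0.068 = 4264705.9 mm.
Extrusion time: 4264705.9 / 59.8 → 71316.2 s.
Layer count = ceil(134 / 0.17) = 789.
Non-print overhead = 789 × 2, so 1578 s.
Altogether 71316.2 + 1578 = 72894.2 s, i.e. 20.25 hours.

20.25 hours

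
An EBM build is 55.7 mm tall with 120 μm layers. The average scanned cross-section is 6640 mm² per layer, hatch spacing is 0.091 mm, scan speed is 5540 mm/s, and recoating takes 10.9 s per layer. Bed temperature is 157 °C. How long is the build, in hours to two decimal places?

3.11 hours

Layer count = ceil(55.7 / 0.12) = 465.
Per-layer scan distance = 6640 / 0.091 = 72967 mm.
Per-layer scan time = 72967 / 5540, so 13.1709 s.
Time per layer: 13.1709 + 10.9 → 24.0709 s.
Total: 465 × 24.0709 s = 11192.9685 s → 3.11 hours.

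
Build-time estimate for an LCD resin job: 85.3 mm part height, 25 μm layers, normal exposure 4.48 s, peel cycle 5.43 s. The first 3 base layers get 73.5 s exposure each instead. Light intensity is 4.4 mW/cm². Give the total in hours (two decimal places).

Layer count = ceil(85.3 / 0.025) = 3412.
Base layers = 3 × (73.5 + 5.43), so 236.79 s.
Regular layers = 3409 × (4.48 + 5.43), so 33783.19 s.
Sum: 236.79 + 33783.19 = 34019.98 s → 9.45 hours.

9.45 hours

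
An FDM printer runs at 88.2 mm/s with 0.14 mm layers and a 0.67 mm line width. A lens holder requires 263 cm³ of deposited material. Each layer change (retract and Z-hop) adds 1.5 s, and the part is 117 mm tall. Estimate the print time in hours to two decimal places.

9.18 hours

Extrusion cross-section = 0.14 × 0.67, so 0.0938 mm².
Toolpath length = 263 cm³ / 0.0938 mm² = 263000 / 0.0938 = 2803838 mm.
Extrusion time = 2803838 / 88.2 = 31789.5 s.
Number of layers: 117 / 0.14 → 836 (rounded up).
Non-print overhead = 836 × 1.5 = 1254 s.
Altogether 31789.5 + 1254 = 33043.5 s, i.e. 9.18 hours.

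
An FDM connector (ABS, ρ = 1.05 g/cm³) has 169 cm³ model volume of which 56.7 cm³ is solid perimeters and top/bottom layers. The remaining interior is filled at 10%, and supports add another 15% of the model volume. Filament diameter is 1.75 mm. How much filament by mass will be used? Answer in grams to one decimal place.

Infill region: 169 − 56.7 → 112.3 cm³.
Infill volume = 0.10 × 112.3 = 11.23 cm³.
Support = 0.15 × 169, so 25.35 cm³.
Total extruded = 56.7 + 11.23 + 25.35 = 93.28 cm³.
Mass: 93.28 × 1.05 → 97.944 g.

97.9 g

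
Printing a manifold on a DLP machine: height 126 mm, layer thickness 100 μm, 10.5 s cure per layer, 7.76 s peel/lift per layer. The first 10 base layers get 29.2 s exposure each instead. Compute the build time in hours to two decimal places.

Layer count = ceil(126 / 0.1) = 1260.
Burn-in layers = 10 × (29.2 + 7.76), so 369.6 s.
Remaining layers: 1250 × (10.5 + 7.76) → 22825 s.
Total = 369.6 + 22825 = 23194.6 s = 6.44 hours.

6.44 hours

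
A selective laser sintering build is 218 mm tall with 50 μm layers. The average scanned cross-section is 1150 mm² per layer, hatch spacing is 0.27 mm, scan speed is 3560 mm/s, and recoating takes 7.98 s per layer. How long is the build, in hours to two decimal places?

11.11 hours

Layer count = ceil(218 / 0.05) = 4360.
Per-layer scan distance = 1150 / 0.27 = 4259.3 mm.
Per-layer scan time = 4259.3 / 3560, so 1.1964 s.
Time per layer = 1.1964 + 7.98, so 9.1764 s.
4360 layers × 9.1764 s/layer = 40009.104 s, i.e. 11.11 hours.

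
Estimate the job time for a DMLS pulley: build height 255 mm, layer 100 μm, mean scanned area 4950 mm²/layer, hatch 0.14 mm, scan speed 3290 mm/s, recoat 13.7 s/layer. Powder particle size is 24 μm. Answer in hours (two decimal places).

17.32 hours

Layer count = ceil(255 / 0.1) = 2550.
Hatch length per layer = 4950 / 0.14, so 35357.1 mm.
Scan time per layer: 35357.1 / 3290 → 10.7468 s.
Layer cycle = 10.7468 + 13.7, so 24.4468 s.
2550 layers × 24.4468 s/layer = 62339.34 s, i.e. 17.32 hours.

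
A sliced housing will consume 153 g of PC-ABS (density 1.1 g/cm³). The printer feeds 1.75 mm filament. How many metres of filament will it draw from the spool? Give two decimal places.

57.83 m

Volume = 153 g / 1.1 g·cm⁻³ = 139.0909 cm³ = 139090.9 mm³.
Filament cross-section = π × (1.75/2)² = 2.4053 mm².
L = V/A = 139090.9/2.4053 = 57826.84 mm → 57.83 m.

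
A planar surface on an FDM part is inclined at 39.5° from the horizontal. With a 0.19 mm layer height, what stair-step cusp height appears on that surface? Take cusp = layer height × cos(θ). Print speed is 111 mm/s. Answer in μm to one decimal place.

146.6 μm

cos(39.5°) = 0.7716, so cusp = 0.19 × 0.7716 = 0.146604 mm → 146.6 μm.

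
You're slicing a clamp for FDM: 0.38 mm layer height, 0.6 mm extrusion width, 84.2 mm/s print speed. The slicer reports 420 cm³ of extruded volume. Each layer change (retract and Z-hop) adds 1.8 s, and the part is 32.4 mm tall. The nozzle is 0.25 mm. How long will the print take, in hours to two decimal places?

Bead cross-section: 0.38 × 0.6 → 0.228 mm².
Total extruded path = 420000/0.228 = 1842105.3 mm.
Print-move time = 1842105.3 / 84.2, so 21877.7 s.
Layers = ⌈32.4/0.38⌉ = 86.
Non-print overhead: 86 × 1.8 → 154.8 s.
Total = 21877.7 + 154.8 = 22032.5 s = 6.12 hours.

6.12 hours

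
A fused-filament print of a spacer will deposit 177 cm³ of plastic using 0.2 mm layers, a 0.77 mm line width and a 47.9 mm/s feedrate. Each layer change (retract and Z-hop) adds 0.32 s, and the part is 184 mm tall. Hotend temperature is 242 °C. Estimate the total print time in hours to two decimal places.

6.75 hours

Bead cross-section = 0.2 × 0.77, so 0.154 mm².
Toolpath length = 177 cm³ / 0.154 mm² = 177000 / 0.154 = 1149350.6 mm.
Print-move time: 1149350.6 / 47.9 → 23994.8 s.
Number of layers: 184 / 0.2 → 920 (rounded up).
Layer-change overhead = 920 × 0.32, so 294.4 s.
Altogether 23994.8 + 294.4 = 24289.2 s, i.e. 6.75 hours.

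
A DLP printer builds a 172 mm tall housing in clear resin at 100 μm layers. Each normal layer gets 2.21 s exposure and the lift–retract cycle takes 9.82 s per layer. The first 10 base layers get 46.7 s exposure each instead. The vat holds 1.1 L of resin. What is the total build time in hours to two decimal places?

Layer count = ceil(172 / 0.1) = 1720.
Base layers = 10 × (46.7 + 9.82) = 565.2 s.
Normal layers: 1710 × (2.21 + 9.82) → 20571.3 s.
Sum: 565.2 + 20571.3 = 21136.5 s → 5.87 hours.

5.87 hours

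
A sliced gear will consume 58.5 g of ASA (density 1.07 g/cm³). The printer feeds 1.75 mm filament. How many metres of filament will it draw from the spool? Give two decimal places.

Extruded volume: 58.5/1.07 = 54.6729 cm³ (54672.9 mm³).
Cross-section of 1.75 mm filament: π·(1.75/2)² = 2.4053 mm².
Length = 54672.9 / 2.4053 = 22730.18 mm = 22.73 m.

22.73 m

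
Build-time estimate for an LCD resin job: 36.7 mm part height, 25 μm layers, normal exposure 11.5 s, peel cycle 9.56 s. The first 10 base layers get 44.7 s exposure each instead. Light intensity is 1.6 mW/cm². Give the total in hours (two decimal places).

8.68 hours

Layers = ⌈36.7/0.025⌉ = 1468.
Base layers: 10 × (44.7 + 9.56) → 542.6 s.
Normal layers = 1458 × (11.5 + 9.56), so 30705.48 s.
Sum: 542.6 + 30705.48 = 31248.08 s → 8.68 hours.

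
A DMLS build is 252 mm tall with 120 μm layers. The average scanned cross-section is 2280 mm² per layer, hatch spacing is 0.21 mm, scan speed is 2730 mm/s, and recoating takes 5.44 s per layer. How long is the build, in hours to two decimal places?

5.49 hours

Layer count = ceil(252 / 0.12) = 2100.
Hatch length per layer: 2280 / 0.21 → 10857.1 mm.
Per-layer scan time = 10857.1 / 2730, so 3.977 s.
Per-layer time = 3.977 + 5.44 = 9.417 s.
Total: 2100 × 9.417 s = 19775.7 s → 5.49 hours.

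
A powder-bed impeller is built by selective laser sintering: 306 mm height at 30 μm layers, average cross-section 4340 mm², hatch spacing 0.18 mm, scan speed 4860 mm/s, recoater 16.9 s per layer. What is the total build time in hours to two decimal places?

Number of layers: 306 / 0.03 → 10200 (rounded up).
Per-layer scan distance = 4340 / 0.18 = 24111.1 mm.
Per-layer scan time: 24111.1 / 4860 → 4.9611 s.
Time per layer = 4.9611 + 16.9, so 21.8611 s.
10200 layers × 21.8611 s/layer = 222983.22 s, i.e. 61.94 hours.

61.94 hours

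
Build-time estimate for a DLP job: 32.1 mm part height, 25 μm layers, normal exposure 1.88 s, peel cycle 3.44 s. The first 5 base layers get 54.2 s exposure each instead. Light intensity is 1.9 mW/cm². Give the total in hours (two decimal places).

Layers = ⌈32.1/0.025⌉ = 1284.
Burn-in layers = 5 × (54.2 + 3.44), so 288.2 s.
Normal layers = 1279 × (1.88 + 3.44) = 6804.28 s.
Sum: 288.2 + 6804.28 = 7092.48 s → 1.97 hours.

1.97 hours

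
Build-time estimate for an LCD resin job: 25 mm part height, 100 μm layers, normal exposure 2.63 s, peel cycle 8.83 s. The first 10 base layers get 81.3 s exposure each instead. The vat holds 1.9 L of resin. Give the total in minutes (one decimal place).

60.9 minutes

Layers = ⌈25/0.1⌉ = 250.
Bottom layers = 10 × (81.3 + 8.83) = 901.3 s.
Remaining layers = 240 × (2.63 + 8.83) = 2750.4 s.
Sum: 901.3 + 2750.4 = 3651.7 s → 60.9 minutes.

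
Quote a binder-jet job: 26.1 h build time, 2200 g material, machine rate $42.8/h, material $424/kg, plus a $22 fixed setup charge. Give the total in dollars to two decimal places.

$2071.88

Machine cost = 42.8 × 26.1, so $1117.08.
Feedstock cost = 424 × 2200/1000, so $932.80.
Total = 1117.08 + 932.80 + 22 = $2071.88.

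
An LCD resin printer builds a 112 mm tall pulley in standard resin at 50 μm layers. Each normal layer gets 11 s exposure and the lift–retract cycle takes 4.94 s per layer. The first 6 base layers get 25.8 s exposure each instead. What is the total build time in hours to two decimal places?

Layers = ⌈112/0.05⌉ = 2240.
Base layers: 6 × (25.8 + 4.94) → 184.44 s.
Remaining layers: 2234 × (11 + 4.94) → 35609.96 s.
Total = 184.44 + 35609.96 = 35794.4 s = 9.94 hours.

9.94 hours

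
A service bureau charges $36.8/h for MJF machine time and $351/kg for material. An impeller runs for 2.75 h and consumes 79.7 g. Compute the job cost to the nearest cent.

Machine cost: 36.8 × 2.75 → $101.20.
Feedstock cost: 351 × 79.7/1000 → $27.9747.
Total = 101.20 + 27.9747 = 129.1747 ≈ $129.17.

$129.17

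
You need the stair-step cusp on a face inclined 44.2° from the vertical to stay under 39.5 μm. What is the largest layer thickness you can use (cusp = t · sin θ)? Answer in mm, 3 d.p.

0.057 mm

Layer height = cusp / sin(44.2°) = 0.0395 / 0.6972 = 0.057 mm.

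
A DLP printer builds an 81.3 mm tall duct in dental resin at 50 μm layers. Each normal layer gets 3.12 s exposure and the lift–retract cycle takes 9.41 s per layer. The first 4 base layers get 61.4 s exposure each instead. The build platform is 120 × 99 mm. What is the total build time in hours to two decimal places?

Layers = ⌈81.3/0.05⌉ = 1626.
Base layers: 4 × (61.4 + 9.41) → 283.24 s.
Regular layers = 1622 × (3.12 + 9.41) = 20323.66 s.
Total = 283.24 + 20323.66 = 20606.9 s = 5.72 hours.

5.72 hours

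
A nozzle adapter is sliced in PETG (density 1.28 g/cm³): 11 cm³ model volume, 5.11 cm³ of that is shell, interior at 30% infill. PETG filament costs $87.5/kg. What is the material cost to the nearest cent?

$0.77

Interior volume: 11 − 5.11 → 5.89 cm³.
Infill deposited = 0.30 × 5.89 = 1.767 cm³.
Total printed volume = 5.11 + 1.767 = 6.877 cm³.
Mass = 6.877 × 1.28, so 8.80256 g.
Cost = 8.80256 g / 1000 × $87.5/kg = $0.77.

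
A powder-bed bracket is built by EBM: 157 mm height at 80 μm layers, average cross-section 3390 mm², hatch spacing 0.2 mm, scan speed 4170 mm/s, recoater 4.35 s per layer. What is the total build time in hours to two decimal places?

Layer count = ceil(157 / 0.08) = 1963.
Per-layer scan distance = 3390 / 0.2, so 16950 mm.
Scan time per layer = 16950 / 4170, so 4.0647 s.
Per-layer time = 4.0647 + 4.35, so 8.4147 s.
1963 layers × 8.4147 s/layer = 16518.0561 s, i.e. 4.59 hours.

4.59 hours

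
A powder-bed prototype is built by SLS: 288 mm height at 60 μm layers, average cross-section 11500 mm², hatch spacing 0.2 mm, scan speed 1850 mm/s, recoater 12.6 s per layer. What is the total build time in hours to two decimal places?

58.24 hours

Number of layers: 288 / 0.06 → 4800 (rounded up).
Hatch length per layer = 11500 / 0.2, so 57500 mm.
Laser time per layer: 57500 / 1850 → 31.0811 s.
Per-layer time = 31.0811 + 12.6, so 43.6811 s.
4800 layers × 43.6811 s/layer = 209669.28 s, i.e. 58.24 hours.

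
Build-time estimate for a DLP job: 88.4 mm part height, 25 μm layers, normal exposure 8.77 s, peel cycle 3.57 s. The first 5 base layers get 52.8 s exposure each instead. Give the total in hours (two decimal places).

12.18 hours

Layer count = ceil(88.4 / 0.025) = 3536.
Bottom layers = 5 × (52.8 + 3.57) = 281.85 s.
Remaining layers = 3531 × (8.77 + 3.57), so 43572.54 s.
Total = 281.85 + 43572.54 = 43854.39 s = 12.18 hours.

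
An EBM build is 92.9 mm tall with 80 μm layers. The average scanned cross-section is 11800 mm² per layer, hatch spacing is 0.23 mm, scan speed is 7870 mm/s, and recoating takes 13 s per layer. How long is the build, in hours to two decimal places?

Layers = ⌈92.9/0.08⌉ = 1162.
Per-layer scan distance = 11800 / 0.23 = 51304.3 mm.
Per-layer scan time = 51304.3 / 7870, so 6.519 s.
Per-layer time: 6.519 + 13 → 19.519 s.
Total: 1162 × 19.519 s = 22681.078 s → 6.30 hours.

6.30 hours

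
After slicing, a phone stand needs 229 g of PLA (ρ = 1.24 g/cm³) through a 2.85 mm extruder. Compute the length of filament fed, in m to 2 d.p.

Extruded volume: 229/1.24 = 184.6774 cm³ (184677.4 mm³).
Cross-section of 2.85 mm filament: π·(2.85/2)² = 6.3794 mm².
L = V/A = 184677.4/6.3794 = 28949.02 mm → 28.95 m.

28.95 m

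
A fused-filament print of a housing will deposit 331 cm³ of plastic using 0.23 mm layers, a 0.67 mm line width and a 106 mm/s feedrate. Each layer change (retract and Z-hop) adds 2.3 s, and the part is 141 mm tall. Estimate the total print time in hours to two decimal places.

6.02 hours

Extrusion cross-section = 0.23 × 0.67, so 0.1541 mm².
Total extruded path = 331000/0.1541 = 2147955.9 mm.
Time extruding = 2147955.9 / 106, so 20263.7 s.
Layer count = ceil(141 / 0.23) = 614.
Layer-change overhead = 614 × 2.3 = 1412.2 s.
Altogether 20263.7 + 1412.2 = 21675.9 s, i.e. 6.02 hours.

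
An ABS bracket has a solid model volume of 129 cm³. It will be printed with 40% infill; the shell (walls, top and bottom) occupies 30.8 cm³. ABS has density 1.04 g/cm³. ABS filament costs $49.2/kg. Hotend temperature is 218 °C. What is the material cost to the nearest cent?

$3.59

Infill region: 129 − 30.8 → 98.2 cm³.
Infill deposited = 0.40 × 98.2, so 39.28 cm³.
Total extruded = 30.8 + 39.28, so 70.08 cm³.
Mass: 70.08 × 1.04 → 72.8832 g.
Cost = 72.8832 g / 1000 × $49.2/kg = $3.59.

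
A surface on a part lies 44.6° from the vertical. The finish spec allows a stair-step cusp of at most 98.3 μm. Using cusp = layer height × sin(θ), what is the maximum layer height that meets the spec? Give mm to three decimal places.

t = h_c / sin θ = 0.0983 / 0.7022 = 0.140 mm.

0.140 mm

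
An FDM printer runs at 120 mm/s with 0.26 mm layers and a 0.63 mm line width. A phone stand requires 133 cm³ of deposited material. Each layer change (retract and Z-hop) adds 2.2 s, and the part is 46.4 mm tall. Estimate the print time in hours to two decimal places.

Line area = 0.26 × 0.63, so 0.1638 mm².
Path length: 133000 mm³ / 0.1638 mm² → 811965.8 mm.
Extrusion time = 811965.8 / 120 = 6766.4 s.
Number of layers: 46.4 / 0.26 → 179 (rounded up).
Non-print overhead: 179 × 2.2 → 393.8 s.
Total = 6766.4 + 393.8 = 7160.2 s = 1.99 hours.

1.99 hours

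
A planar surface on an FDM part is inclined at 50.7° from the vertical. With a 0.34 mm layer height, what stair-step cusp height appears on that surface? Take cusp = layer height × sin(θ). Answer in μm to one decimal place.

Cusp = layer height × sin(50.7°) = 0.34 × 0.7738 = 0.263092 mm = 263.1 μm.

263.1 μm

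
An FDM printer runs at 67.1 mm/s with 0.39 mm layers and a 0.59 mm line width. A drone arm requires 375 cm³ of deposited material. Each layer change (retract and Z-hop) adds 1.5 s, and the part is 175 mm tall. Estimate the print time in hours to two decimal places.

6.93 hours

Bead cross-section = 0.39 × 0.59, so 0.2301 mm².
Path length: 375000 mm³ / 0.2301 mm² → 1629726.2 mm.
Print-move time: 1629726.2 / 67.1 → 24288 s.
Layers = ⌈175/0.39⌉ = 449.
Z-hop total: 449 × 1.5 → 673.5 s.
Altogether 24288 + 673.5 = 24961.5 s, i.e. 6.93 hours.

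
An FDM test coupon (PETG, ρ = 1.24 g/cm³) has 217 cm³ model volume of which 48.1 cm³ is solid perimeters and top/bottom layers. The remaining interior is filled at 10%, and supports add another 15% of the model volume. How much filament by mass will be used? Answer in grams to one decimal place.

120.9 g

Volume inside the shell = 217 − 48.1 = 168.9 cm³.
Infill deposited = 0.10 × 168.9, so 16.89 cm³.
Support = 0.15 × 217 = 32.55 cm³.
Deposited volume: 48.1 + 16.89 + 32.55 → 97.54 cm³.
Mass = 97.54 × 1.24 = 120.9496 g.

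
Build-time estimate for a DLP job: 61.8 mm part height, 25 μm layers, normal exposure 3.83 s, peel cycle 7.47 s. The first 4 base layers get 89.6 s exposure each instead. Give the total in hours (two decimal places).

7.85 hours

Number of layers: 61.8 / 0.025 → 2472 (rounded up).
Burn-in layers = 4 × (89.6 + 7.47), so 388.28 s.
Regular layers = 2468 × (3.83 + 7.47), so 27888.4 s.
Total = 388.28 + 27888.4 = 28276.68 s = 7.85 hours.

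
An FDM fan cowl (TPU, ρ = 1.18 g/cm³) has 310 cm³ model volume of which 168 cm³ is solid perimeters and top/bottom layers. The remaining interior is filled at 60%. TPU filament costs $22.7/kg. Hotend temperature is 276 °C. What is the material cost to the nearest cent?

$6.78

Interior volume = 310 − 168 = 142 cm³.
Deposited infill = 0.60 × 142, so 85.2 cm³.
Deposited volume = 168 + 85.2, so 253.2 cm³.
Mass = 253.2 × 1.18, so 298.776 g.
At $22.7/kg: 298.776/1000 × 22.7 = $6.78.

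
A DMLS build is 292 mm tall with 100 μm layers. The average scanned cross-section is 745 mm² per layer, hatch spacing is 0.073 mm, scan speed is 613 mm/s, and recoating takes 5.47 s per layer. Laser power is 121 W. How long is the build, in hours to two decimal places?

Layers = ⌈292/0.1⌉ = 2920.
Hatch length per layer: 745 / 0.073 → 10205.5 mm.
Laser time per layer = 10205.5 / 613 = 16.6485 s.
Time per layer = 16.6485 + 5.47 = 22.1185 s.
2920 layers × 22.1185 s/layer = 64586.02 s, i.e. 17.94 hours.

17.94 hours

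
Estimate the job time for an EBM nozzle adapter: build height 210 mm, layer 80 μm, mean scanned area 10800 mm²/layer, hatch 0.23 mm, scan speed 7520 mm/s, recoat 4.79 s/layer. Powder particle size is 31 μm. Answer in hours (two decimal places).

8.05 hours

Layer count = ceil(210 / 0.08) = 2625.
Hatch length per layer = 10800 / 0.23, so 46956.5 mm.
Beam time per layer: 46956.5 / 7520 → 6.2442 s.
Time per layer = 6.2442 + 4.79 = 11.0342 s.
Build time = 2625 × 11.0342 = 28964.775 s = 8.05 hours.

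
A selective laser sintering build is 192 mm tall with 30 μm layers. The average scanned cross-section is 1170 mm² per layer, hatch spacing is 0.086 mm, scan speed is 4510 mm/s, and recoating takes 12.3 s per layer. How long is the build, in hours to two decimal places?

27.23 hours

Number of layers: 192 / 0.03 → 6400 (rounded up).
Scan path per layer = 1170 / 0.086, so 13604.7 mm.
Scan time per layer: 13604.7 / 4510 → 3.0166 s.
Per-layer time = 3.0166 + 12.3, so 15.3166 s.
Build time = 6400 × 15.3166 = 98026.24 s = 27.23 hours.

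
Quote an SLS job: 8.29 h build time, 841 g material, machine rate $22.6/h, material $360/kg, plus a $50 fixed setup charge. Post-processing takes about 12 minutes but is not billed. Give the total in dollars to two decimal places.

$540.11

Machine cost: 22.6 × 8.29 → $187.354.
Feedstock cost = 360 × 841/1000 = $302.76.
Adding setup: 187.354 + 302.76 + 50 → 540.114 ≈ $540.11.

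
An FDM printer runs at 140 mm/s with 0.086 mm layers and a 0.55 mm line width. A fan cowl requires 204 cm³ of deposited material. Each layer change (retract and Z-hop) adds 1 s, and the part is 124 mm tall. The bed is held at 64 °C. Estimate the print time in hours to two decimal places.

Line area = 0.086 × 0.55, so 0.0473 mm².
Path length: 204000 mm³ / 0.0473 mm² → 4312896.4 mm.
Time extruding: 4312896.4 / 140 → 30806.4 s.
Layer count = ceil(124 / 0.086) = 1442.
Layer-change overhead = 1442 × 1 = 1442 s.
Total = 30806.4 + 1442 = 32248.4 s = 8.96 hours.

8.96 hours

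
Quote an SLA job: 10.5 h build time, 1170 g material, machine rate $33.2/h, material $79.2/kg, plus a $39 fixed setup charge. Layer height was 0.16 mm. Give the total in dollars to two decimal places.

$480.26

Machine-time cost = 33.2 × 10.5 = $348.60.
Material charge: 79.2 × 1170/1000 → $92.664.
Adding setup: 348.60 + 92.664 + 39 → 480.264 ≈ $480.26.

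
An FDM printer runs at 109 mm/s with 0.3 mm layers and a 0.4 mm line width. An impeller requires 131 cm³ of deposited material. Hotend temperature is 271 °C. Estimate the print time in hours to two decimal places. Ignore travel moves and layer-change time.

2.78 hours

Line area = 0.3 × 0.4, so 0.12 mm².
Total extruded path = 131000/0.12 = 1091666.7 mm.
Print-move time: 1091666.7 / 109 → 10015.3 s.
That's 10015.3 s → 2.78 hours.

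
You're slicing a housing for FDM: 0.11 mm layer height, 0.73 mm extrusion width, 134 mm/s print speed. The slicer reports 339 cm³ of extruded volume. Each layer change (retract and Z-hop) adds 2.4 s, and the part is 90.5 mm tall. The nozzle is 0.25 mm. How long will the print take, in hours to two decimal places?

9.30 hours

Line area: 0.11 × 0.73 → 0.0803 mm².
Total extruded path = 339000/0.0803 = 4221668.7 mm.
Print-move time = 4221668.7 / 134 = 31505 s.
Number of layers: 90.5 / 0.11 → 823 (rounded up).
Z-hop total = 823 × 2.4, so 1975.2 s.
Altogether 31505 + 1975.2 = 33480.2 s, i.e. 9.30 hours.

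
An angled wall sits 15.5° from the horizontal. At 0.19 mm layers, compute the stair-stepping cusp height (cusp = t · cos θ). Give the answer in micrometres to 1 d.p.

183.1 μm

Cusp = layer height × cos(15.5°) = 0.19 × 0.9636 = 0.183084 mm = 183.1 μm.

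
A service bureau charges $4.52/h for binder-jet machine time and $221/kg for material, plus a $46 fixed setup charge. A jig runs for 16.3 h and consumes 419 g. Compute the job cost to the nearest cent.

$212.28

Machine cost = 4.52 × 16.3, so $73.676.
Feedstock cost = 221 × 419/1000 = $92.599.
Total = 73.676 + 92.599 + 46 = 212.275 ≈ $212.28.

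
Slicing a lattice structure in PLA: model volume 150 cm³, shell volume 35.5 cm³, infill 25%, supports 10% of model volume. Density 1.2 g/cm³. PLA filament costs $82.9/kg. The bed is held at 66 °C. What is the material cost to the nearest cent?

Interior volume: 150 − 35.5 → 114.5 cm³.
Infill volume: 0.25 × 114.5 → 28.625 cm³.
Support = 0.10 × 150 = 15 cm³.
Total printed volume = 35.5 + 28.625 + 15 = 79.125 cm³.
Mass = 79.125 × 1.2, so 94.95 g.
At $82.9/kg: 94.95/1000 × 82.9 = $7.87.

$7.87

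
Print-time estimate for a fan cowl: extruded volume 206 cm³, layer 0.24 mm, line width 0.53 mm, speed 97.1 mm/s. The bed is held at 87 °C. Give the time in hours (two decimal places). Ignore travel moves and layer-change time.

Bead cross-section = 0.24 × 0.53 = 0.1272 mm².
Total extruded path = 206000/0.1272 = 1619496.9 mm.
Print-move time = 1619496.9 / 97.1 = 16678.6 s.
16678.6 s = 4.63 hours.

4.63 hours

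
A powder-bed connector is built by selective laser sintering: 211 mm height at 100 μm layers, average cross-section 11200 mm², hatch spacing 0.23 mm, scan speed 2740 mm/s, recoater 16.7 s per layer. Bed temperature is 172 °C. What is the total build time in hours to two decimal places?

Layer count = ceil(211 / 0.1) = 2110.
Hatch length per layer: 11200 / 0.23 → 48695.7 mm.
Scan time per layer: 48695.7 / 2740 → 17.7722 s.
Per-layer time = 17.7722 + 16.7, so 34.4722 s.
2110 layers × 34.4722 s/layer = 72736.342 s, i.e. 20.20 hours.

20.20 hours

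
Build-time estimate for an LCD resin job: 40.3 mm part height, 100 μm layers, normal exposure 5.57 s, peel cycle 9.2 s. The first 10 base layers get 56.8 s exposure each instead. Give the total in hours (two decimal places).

1.80 hours

Number of layers: 40.3 / 0.1 → 403 (rounded up).
Bottom layers: 10 × (56.8 + 9.2) → 660 s.
Normal layers: 393 × (5.57 + 9.2) → 5804.61 s.
Total = 660 + 5804.61 = 6464.61 s = 1.80 hours.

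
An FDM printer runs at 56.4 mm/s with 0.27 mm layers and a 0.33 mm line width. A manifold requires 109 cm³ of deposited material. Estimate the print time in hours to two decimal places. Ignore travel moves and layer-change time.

Extrusion cross-section: 0.27 × 0.33 → 0.0891 mm².
Path length: 109000 mm³ / 0.0891 mm² → 1223344.6 mm.
Extrusion time = 1223344.6 / 56.4, so 21690.5 s.
In the requested units: 21690.5 s = 6.03 hours.

6.03 hours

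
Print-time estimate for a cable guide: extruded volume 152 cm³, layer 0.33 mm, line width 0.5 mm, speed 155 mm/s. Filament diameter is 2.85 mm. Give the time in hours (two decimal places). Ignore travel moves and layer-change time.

Bead cross-section = 0.33 × 0.5 = 0.165 mm².
Toolpath length = 152 cm³ / 0.165 mm² = 152000 / 0.165 = 921212.1 mm.
Time extruding = 921212.1 / 155 = 5943.3 s.
Converting: 5943.3 s = 1.65 hours.

1.65 hours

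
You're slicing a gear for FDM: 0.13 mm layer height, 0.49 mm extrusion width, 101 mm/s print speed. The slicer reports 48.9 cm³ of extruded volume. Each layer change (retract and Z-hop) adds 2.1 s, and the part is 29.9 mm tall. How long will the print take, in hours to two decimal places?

Bead cross-section: 0.13 × 0.49 → 0.0637 mm².
Toolpath length = 48.9 cm³ / 0.0637 mm² = 48900 / 0.0637 = 767660.9 mm.
Print-move time: 767660.9 / 101 → 7600.6 s.
Layer count = ceil(29.9 / 0.13) = 230.
Layer-change overhead = 230 × 2.1 = 483 s.
Total = 7600.6 + 483 = 8083.6 s = 2.25 hours.

2.25 hours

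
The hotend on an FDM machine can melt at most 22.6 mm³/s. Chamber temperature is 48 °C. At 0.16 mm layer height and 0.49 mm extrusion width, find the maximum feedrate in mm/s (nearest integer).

Bead cross-section = 0.16 × 0.49, so 0.0784 mm².
v_max = Q/A = 22.6/0.0784 = 288.27 mm/s → 288 mm/s.

288 mm/s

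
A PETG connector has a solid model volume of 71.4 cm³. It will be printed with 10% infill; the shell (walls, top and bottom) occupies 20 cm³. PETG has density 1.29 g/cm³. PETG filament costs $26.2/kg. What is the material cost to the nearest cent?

$0.85

Volume inside the shell = 71.4 − 20 = 51.4 cm³.
Infill deposited = 0.10 × 51.4 = 5.14 cm³.
Total extruded: 20 + 5.14 → 25.14 cm³.
Mass = 25.14 × 1.29 = 32.4306 g.
At $26.2/kg: 32.4306/1000 × 26.2 = $0.85.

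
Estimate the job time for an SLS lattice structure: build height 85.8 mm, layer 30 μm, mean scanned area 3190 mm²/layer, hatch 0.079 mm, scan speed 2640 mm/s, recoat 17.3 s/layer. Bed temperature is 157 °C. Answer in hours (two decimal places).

25.90 hours

Layers = ⌈85.8/0.03⌉ = 2860.
Per-layer scan distance: 3190 / 0.079 → 40379.7 mm.
Per-layer scan time = 40379.7 / 2640, so 15.2953 s.
Per-layer time: 15.2953 + 17.3 → 32.5953 s.
Build time = 2860 × 32.5953 = 93222.558 s = 25.90 hours.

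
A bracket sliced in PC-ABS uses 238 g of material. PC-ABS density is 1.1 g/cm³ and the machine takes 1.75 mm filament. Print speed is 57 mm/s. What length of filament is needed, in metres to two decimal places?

Extruded volume: 238/1.1 = 216.3636 cm³ (216363.6 mm³).
Filament cross-section = π × (1.75/2)² = 2.4053 mm².
Length = 216363.6 / 2.4053 = 89952.85 mm = 89.95 m.

89.95 m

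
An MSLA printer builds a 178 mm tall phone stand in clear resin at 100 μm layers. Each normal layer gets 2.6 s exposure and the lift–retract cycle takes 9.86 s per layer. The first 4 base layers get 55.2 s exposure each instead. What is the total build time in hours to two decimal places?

Number of layers: 178 / 0.1 → 1780 (rounded up).
Burn-in layers = 4 × (55.2 + 9.86) = 260.24 s.
Regular layers: 1776 × (2.6 + 9.86) → 22128.96 s.
Sum: 260.24 + 22128.96 = 22389.2 s → 6.22 hours.

6.22 hours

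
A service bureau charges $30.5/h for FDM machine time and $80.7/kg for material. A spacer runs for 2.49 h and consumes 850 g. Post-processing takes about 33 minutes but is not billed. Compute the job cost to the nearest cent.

Machine-time cost = 30.5 × 2.49, so $75.945.
Feedstock cost = 80.7 × 850/1000 = $68.595.
Job cost: 75.945 + 68.595 = $144.54.

$144.54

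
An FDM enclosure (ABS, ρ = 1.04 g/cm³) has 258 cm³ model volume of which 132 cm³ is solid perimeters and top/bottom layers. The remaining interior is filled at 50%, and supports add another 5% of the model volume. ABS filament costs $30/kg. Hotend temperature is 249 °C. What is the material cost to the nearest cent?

Volume inside the shell = 258 − 132 = 126 cm³.
Deposited infill = 0.50 × 126 = 63 cm³.
Support: 0.05 × 258 → 12.9 cm³.
Deposited volume = 132 + 63 + 12.9 = 207.9 cm³.
Mass: 207.9 × 1.04 → 216.216 g.
Cost = 216.216 g / 1000 × $30/kg = $6.49.

$6.49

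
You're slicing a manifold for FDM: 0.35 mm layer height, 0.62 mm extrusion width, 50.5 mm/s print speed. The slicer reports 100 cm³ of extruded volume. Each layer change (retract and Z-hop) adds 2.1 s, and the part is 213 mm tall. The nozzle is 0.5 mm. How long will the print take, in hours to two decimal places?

Bead cross-section: 0.35 × 0.62 → 0.217 mm².
Total extruded path = 100000/0.217 = 460829.5 mm.
Extrusion time: 460829.5 / 50.5 → 9125.3 s.
Number of layers: 213 / 0.35 → 609 (rounded up).
Non-print overhead: 609 × 2.1 → 1278.9 s.
Total = 9125.3 + 1278.9 = 10404.2 s = 2.89 hours.

2.89 hours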